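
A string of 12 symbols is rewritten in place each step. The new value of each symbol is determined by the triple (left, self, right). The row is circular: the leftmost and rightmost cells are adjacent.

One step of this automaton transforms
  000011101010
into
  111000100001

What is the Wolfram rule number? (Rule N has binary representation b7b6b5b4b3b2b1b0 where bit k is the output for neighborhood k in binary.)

position 5: 111 → 0  (bit 7 = 0)
position 6: 110 → 1  (bit 6 = 1)
position 7: 101 → 0  (bit 5 = 0)
position 11: 100 → 1  (bit 4 = 1)
position 4: 011 → 0  (bit 3 = 0)
position 8: 010 → 0  (bit 2 = 0)
position 3: 001 → 0  (bit 1 = 0)
position 0: 000 → 1  (bit 0 = 1)
bits b7..b0 = 01010001 = 81

81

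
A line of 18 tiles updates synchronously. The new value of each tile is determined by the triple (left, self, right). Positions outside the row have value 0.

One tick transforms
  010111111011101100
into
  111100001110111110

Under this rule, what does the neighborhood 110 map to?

1

At position 8 the neighborhood is 110; the next row has 1 there.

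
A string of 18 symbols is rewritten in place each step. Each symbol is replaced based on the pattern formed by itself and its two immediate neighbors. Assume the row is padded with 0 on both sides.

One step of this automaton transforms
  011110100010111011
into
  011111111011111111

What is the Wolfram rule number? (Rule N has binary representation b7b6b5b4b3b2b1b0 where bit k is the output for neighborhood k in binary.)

position 2: 111 → 1  (bit 7 = 1)
position 4: 110 → 1  (bit 6 = 1)
position 5: 101 → 1  (bit 5 = 1)
position 7: 100 → 1  (bit 4 = 1)
position 1: 011 → 1  (bit 3 = 1)
position 6: 010 → 1  (bit 2 = 1)
position 0: 001 → 0  (bit 1 = 0)
position 8: 000 → 1  (bit 0 = 1)
bits b7..b0 = 11111101 = 253

253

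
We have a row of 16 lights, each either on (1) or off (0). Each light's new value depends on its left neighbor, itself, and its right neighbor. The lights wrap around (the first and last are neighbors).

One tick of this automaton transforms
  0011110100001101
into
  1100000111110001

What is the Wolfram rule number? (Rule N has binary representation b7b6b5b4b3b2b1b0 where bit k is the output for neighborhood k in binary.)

23

position 3: 111 → 0  (bit 7 = 0)
position 5: 110 → 0  (bit 6 = 0)
position 6: 101 → 0  (bit 5 = 0)
position 0: 100 → 1  (bit 4 = 1)
position 2: 011 → 0  (bit 3 = 0)
position 7: 010 → 1  (bit 2 = 1)
position 1: 001 → 1  (bit 1 = 1)
position 9: 000 → 1  (bit 0 = 1)
bits b7..b0 = 00010111 = 23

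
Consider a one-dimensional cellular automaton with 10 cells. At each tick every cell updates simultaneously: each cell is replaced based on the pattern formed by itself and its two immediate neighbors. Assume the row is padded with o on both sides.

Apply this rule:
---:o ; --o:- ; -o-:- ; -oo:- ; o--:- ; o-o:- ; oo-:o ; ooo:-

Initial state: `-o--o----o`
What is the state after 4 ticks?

------oo--
-oooo--o--
----o-----
-oo---ooo-

-oo---ooo-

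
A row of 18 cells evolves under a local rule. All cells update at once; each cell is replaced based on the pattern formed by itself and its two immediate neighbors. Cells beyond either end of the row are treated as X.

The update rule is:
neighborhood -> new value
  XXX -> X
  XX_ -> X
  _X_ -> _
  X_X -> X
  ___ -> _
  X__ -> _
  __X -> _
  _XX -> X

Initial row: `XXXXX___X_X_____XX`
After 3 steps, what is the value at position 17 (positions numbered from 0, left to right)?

step 1: XXXXX____X______XX
step 2: XXXXX___________XX
step 3: XXXXX___________XX
position 17 holds X

X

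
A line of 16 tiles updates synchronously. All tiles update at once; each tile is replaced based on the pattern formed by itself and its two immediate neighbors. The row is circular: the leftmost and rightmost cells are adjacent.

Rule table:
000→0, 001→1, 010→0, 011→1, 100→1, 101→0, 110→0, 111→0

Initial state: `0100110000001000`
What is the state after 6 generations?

0001001000110010

1011101000010100
0010000100100011
1101001011010110
1000110010000100
0101101101001011
0001001000110010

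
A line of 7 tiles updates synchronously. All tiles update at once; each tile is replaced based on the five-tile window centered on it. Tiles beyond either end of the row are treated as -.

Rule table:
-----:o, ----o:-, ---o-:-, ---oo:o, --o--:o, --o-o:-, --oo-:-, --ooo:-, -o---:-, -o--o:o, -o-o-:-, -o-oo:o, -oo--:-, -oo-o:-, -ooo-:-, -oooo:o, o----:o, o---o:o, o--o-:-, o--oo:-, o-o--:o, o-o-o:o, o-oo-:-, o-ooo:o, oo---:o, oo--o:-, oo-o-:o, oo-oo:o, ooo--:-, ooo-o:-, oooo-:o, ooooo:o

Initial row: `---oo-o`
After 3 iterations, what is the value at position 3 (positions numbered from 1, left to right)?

-

o-o--oo
--oo---
-o--ooo
position 3 holds -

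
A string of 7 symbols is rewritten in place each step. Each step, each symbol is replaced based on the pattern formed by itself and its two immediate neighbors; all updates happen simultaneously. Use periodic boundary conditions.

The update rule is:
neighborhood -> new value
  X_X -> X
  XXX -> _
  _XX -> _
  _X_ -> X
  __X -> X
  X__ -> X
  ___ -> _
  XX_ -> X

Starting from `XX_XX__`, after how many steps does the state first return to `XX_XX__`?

14

_XX_XXX
X_XX__X
XX_XXX_
_XX__XX
X_XXX_X
XX__XX_
_XXX_XX
X__XX_X
XXX_XX_
__XX_XX
XX_XX_X
_XX_XX_
X_XX_XX
XX_XX__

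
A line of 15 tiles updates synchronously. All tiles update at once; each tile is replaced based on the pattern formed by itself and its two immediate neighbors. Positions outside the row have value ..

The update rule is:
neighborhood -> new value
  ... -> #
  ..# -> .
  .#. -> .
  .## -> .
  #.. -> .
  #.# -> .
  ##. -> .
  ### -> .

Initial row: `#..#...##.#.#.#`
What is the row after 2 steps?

.....#.........
####...########

####...########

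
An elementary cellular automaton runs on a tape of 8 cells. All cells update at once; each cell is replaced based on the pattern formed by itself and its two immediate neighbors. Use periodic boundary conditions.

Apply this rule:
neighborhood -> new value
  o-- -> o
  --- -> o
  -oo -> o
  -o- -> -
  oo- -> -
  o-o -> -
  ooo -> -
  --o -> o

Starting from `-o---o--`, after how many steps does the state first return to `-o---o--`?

8

step 1: o-ooo-oo
step 2: --o---o-
step 3: oo-ooo-o
step 4: ---o---o
step 5: ooo-ooo-
step 6: o---o---
step 7: -ooo-ooo
step 8: -o---o--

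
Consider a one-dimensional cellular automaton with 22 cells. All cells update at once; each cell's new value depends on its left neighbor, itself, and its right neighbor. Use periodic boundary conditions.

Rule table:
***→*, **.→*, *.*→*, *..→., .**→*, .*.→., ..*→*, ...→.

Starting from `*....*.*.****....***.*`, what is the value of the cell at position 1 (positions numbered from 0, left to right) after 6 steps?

*

*...*.*.*****...******
*..*.*.******..*******
*.*.*.*******.********
**.*.*****************
***.******************
**********************
position 1 holds *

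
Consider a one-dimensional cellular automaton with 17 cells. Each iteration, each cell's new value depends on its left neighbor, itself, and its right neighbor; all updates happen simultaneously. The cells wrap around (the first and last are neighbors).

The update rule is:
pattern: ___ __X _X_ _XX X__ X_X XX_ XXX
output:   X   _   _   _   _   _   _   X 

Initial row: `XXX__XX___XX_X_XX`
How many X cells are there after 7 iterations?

XX______X_______X
X__XXXX___XXXXX__
____XX__X__XXX___
XXX_________X__XX
XX__XXXXXXX_____X
X____XXXXX__XXX__
__XX__XXX____X___
count of X: 6

6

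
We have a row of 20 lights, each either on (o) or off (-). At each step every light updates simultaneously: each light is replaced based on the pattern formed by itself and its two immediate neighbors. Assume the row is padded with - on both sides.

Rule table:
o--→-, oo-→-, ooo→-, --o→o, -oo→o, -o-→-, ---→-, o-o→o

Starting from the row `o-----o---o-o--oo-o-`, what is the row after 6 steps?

o---o-o--oo-o-------

-----o---o-o--oo-o--
----o---o-o--oo-o---
---o---o-o--oo-o----
--o---o-o--oo-o-----
-o---o-o--oo-o------
o---o-o--oo-o-------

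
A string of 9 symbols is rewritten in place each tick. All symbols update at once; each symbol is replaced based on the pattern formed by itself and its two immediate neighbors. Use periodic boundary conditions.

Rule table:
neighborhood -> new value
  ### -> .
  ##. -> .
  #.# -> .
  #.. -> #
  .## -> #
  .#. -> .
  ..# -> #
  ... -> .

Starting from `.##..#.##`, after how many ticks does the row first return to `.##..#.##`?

18

.#.##..#.
#..#.##.#
.##..#..#
.#.##.##.
#..#..#.#
.##.##..#
.#..#.##.
#.##..#.#
..#.##..#
##..#.##.
#.##..#..
..#.##.##
##..#..#.
#.##.##..
..#..#.##
##.##..#.
#..#.##..
.##..#.##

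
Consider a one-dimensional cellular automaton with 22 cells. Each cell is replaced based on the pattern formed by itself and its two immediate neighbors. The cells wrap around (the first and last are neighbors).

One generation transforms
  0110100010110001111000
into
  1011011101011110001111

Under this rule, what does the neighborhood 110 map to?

At position 2 the neighborhood is 110; the next row has 1 there.

1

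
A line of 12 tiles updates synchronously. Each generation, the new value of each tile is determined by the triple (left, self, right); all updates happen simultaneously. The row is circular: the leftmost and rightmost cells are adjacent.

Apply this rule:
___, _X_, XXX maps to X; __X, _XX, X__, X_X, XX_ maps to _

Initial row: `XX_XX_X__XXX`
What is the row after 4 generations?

_X_X__X_X__X

X_____X___XX
__XXX_X_X__X
___X__X_X__X
_X_X__X_X__X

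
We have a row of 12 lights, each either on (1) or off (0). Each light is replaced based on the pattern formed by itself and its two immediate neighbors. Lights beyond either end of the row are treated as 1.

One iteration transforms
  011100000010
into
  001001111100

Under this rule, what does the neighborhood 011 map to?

At position 1 the neighborhood is 011; the next row has 0 there.

0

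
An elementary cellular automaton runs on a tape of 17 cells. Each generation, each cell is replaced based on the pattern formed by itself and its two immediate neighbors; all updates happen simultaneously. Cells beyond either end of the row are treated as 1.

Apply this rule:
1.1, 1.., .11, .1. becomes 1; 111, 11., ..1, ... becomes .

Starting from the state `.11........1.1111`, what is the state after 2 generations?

..111......1..1..

11.1.......111...
..111......1..1..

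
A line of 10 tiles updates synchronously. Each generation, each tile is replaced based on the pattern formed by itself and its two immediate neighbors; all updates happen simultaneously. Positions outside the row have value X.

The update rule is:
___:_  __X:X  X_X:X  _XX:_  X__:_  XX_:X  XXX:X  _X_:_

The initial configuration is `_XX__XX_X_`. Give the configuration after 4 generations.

XXXX_X_X_X

generation 1: X_X_X_XX_X
generation 2: XX_X_X_XX_
generation 3: XXX_X_X_XX
generation 4: XXXX_X_X_X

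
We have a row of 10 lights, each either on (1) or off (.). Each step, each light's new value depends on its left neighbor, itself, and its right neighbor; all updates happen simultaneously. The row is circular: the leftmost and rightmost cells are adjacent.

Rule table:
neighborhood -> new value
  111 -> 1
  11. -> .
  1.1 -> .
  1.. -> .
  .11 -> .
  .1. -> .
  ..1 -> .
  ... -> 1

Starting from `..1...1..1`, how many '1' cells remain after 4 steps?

3

....1.....
111...1111
11..1..111
1.......11
count of 1: 3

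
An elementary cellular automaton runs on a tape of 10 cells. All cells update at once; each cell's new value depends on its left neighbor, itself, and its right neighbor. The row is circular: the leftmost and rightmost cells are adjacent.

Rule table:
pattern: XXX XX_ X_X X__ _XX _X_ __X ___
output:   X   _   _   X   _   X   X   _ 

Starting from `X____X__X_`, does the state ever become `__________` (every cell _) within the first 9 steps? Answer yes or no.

XX__XXXXX_
__XX_XXX__
_X____X_X_
XXX__XX_XX
XX_XX____X
X____X__X_  (repeats step 0; period 6)
step 9: _X____X_X_
step 9 is _X____X_X_, still not uniform _

no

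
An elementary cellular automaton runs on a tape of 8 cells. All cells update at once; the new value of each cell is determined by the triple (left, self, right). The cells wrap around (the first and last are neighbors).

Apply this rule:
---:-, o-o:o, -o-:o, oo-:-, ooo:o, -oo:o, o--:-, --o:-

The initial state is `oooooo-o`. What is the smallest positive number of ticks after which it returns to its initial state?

8

tick 1: ooooo-oo
tick 2: oooo-ooo
tick 3: ooo-oooo
tick 4: oo-ooooo
tick 5: o-oooooo
tick 6: -ooooooo
tick 7: ooooooo-
tick 8: oooooo-o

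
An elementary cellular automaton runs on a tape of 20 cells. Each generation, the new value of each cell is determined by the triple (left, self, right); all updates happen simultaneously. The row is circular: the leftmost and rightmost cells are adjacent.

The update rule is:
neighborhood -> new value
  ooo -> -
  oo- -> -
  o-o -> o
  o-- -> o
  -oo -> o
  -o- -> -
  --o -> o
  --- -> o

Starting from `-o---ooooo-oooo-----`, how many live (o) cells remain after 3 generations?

12

generation 1: o-oooo----oo---ooooo
generation 2: -oo---ooooo-oooo----
generation 3: oo-oooo----oo---oooo
count of o: 12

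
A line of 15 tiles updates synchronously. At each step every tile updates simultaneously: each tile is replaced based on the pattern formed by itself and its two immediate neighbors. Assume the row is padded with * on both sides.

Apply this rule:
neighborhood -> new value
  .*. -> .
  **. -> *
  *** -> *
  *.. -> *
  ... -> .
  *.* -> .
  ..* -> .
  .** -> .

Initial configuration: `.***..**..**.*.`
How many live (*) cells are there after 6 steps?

10

..***..**..*...
*..***..**..*..
**..***..**..*.
***..***..**...
****..***..**..
*****..***..**.
count of *: 10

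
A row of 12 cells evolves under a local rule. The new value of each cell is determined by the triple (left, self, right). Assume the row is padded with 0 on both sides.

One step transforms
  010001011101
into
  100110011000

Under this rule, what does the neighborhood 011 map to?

At position 7 the neighborhood is 011; the next row has 1 there.

1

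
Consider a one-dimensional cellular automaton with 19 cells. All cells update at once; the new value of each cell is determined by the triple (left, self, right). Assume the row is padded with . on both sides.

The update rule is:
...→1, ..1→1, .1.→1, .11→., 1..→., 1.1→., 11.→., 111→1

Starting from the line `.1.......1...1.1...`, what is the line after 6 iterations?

11.1111111.111.1.11
....11111...1..1...
1111.111..111.11.11
.11...1..1.1.......
1...111.11.1.111111
1.11.1.....1..1111.

1.11.1.....1..1111.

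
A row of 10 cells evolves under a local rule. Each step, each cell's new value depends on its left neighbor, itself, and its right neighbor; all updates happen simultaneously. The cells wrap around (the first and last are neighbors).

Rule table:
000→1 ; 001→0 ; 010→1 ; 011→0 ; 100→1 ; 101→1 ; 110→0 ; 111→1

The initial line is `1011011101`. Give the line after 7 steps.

step 1: 0100101010
step 2: 0110111111
step 3: 1001011110
step 4: 1101101101
step 5: 1010010010
step 6: 1111011011
step 7: 1110100101

1110100101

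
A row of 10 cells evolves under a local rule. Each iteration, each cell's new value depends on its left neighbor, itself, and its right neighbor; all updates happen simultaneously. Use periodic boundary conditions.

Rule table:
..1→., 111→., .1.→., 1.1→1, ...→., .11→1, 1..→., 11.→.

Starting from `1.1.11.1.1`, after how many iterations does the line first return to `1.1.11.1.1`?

5

.1.11.1.11
1.11.1.11.
.11.1.11.1
11.1.11.1.
1.1.11.1.1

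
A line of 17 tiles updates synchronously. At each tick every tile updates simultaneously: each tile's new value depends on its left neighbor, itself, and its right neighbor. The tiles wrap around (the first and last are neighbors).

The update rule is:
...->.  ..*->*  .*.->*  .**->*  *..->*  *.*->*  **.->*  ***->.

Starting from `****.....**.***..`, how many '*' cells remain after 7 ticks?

8

*..**...*****.***
******.**...***..
*....*****.**.***
**..**...******..
*******.**....***
......*****..**..
.....**...******.
count of *: 8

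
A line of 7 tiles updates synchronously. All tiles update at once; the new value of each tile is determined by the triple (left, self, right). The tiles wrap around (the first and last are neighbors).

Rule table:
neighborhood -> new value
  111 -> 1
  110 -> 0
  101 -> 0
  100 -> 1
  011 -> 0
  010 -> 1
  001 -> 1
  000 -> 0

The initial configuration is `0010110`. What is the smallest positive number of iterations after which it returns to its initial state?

7

iteration 1: 0110001
iteration 2: 0001011
iteration 3: 1011000
iteration 4: 1000101
iteration 5: 0101100
iteration 6: 1100010
iteration 7: 0010110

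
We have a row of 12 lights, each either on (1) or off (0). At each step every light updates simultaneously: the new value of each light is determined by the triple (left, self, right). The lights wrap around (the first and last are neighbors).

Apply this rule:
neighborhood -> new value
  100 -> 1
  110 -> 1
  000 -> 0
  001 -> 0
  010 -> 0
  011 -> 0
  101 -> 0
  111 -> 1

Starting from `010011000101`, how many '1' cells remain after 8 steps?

3

step 1: 001001100000
step 2: 000100110000
step 3: 000010011000
step 4: 000001001100
step 5: 000000100110
step 6: 000000010011
step 7: 100000001001
step 8: 110000000100
count of 1: 3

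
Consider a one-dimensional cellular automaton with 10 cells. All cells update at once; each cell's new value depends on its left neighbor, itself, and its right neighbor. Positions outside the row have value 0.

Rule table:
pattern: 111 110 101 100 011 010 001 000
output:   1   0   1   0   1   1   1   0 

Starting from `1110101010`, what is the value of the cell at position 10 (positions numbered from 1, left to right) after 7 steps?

1101111110
1011111100
1111111000
1111110000
1111100000
1111000000
1110000000
position 10 holds 0

0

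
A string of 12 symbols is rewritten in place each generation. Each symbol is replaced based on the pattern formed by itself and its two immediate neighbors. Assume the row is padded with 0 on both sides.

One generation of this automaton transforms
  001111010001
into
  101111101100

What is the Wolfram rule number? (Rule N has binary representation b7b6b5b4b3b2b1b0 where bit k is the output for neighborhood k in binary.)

249

position 3: 111 → 1  (bit 7 = 1)
position 5: 110 → 1  (bit 6 = 1)
position 6: 101 → 1  (bit 5 = 1)
position 8: 100 → 1  (bit 4 = 1)
position 2: 011 → 1  (bit 3 = 1)
position 7: 010 → 0  (bit 2 = 0)
position 1: 001 → 0  (bit 1 = 0)
position 0: 000 → 1  (bit 0 = 1)
bits b7..b0 = 11111001 = 249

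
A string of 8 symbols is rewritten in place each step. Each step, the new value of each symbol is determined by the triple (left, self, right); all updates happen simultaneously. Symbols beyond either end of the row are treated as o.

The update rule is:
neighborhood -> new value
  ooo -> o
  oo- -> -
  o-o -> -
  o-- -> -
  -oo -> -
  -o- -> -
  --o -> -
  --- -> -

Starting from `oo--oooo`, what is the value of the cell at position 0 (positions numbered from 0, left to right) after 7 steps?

-

step 1: o----ooo
step 2: ------oo
step 3: -------o
step 4: --------
step 5: --------  (fixed point — unchanged through step 7)
position 0 holds -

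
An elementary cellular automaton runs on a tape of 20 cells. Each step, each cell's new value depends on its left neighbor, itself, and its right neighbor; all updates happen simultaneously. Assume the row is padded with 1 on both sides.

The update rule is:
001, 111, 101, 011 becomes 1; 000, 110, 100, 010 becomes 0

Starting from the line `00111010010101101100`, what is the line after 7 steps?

00101011011001111111

01110100101011011001
11101001010110110011
11010010101101100111
10100101011011001111
01001010110110011111
10010101101100111111
00101011011001111111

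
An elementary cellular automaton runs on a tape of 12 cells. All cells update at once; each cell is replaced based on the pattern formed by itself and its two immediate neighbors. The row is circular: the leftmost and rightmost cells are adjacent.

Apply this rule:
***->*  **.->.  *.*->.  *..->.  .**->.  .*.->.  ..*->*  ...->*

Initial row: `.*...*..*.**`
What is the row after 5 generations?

..*..**..**.

generation 1: ...**..*....
generation 2: ***...*..***
generation 3: **..**..*.**
generation 4: *..*...*...*
generation 5: ..*..**..**.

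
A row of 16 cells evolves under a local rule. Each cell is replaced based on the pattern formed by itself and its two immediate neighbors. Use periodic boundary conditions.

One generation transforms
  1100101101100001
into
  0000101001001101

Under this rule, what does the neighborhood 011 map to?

1

At position 6 the neighborhood is 011; the next row has 1 there.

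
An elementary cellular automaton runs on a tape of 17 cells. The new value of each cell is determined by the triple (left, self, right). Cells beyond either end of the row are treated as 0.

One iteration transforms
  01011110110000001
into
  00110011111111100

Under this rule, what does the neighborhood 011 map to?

At position 3 the neighborhood is 011; the next row has 1 there.

1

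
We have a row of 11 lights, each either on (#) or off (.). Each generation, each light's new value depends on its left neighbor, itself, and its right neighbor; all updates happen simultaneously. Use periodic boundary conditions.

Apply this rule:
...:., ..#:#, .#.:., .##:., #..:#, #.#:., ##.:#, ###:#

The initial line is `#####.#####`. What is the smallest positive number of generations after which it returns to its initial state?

22

#####..####
#######.###
#######..##
#########.#
#########..
.##########
..#########
##.########
##..#######
####.######
####..#####
######.####
######..###
########.##
########..#
##########.
.#########.
#.#########
#..########
###.#######
###..######
#####.#####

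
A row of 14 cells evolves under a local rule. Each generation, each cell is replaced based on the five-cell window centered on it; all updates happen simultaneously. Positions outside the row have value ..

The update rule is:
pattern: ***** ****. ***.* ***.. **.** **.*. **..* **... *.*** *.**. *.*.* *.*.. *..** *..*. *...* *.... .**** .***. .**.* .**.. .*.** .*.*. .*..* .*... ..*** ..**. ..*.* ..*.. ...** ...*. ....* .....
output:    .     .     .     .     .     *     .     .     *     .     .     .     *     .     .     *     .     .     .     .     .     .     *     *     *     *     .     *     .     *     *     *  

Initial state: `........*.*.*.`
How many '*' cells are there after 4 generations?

6

********.....*
*........*****
********.*....
*.......*.****
count of *: 6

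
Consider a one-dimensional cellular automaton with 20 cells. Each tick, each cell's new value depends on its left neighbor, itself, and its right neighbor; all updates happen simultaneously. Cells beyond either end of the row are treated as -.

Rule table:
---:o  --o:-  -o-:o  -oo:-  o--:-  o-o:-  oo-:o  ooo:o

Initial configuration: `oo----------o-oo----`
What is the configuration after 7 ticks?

-o-o-o---oo-o--o-o-o

tick 1: -o-oooooooo-o--o-ooo
tick 2: -o--ooooooo-o--o--oo
tick 3: -o---oooooo-o--o---o
tick 4: -o-o--ooooo-o--o-o-o
tick 5: -o-o---oooo-o--o-o-o
tick 6: -o-o-o--ooo-o--o-o-o
tick 7: -o-o-o---oo-o--o-o-o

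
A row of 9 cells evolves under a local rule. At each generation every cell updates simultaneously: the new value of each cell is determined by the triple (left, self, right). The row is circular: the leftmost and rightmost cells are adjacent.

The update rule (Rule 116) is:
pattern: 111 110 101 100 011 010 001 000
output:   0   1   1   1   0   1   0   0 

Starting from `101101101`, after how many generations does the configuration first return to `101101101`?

generation 1: 110110110
generation 2: 011011011
generation 3: 101101101

3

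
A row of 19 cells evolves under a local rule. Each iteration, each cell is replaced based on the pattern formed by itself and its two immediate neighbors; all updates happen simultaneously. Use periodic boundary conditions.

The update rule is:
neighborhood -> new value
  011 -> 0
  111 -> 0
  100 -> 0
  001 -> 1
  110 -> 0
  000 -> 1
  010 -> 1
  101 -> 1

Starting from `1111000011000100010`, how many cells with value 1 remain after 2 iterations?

0000011100011101111
0111100001100010000
count of 1: 7

7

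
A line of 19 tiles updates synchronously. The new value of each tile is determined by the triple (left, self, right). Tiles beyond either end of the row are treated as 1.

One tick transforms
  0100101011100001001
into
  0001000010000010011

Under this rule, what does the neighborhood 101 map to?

At position 0 the neighborhood is 101; the next row has 0 there.

0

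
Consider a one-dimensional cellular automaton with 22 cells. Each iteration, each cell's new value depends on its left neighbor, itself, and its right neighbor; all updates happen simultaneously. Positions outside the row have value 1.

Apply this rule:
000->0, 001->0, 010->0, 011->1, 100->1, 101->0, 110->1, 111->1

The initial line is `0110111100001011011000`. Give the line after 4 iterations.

0110111111110011011110

0110111110000011011100
0110111111000011011110
0110111111100011011110
0110111111110011011110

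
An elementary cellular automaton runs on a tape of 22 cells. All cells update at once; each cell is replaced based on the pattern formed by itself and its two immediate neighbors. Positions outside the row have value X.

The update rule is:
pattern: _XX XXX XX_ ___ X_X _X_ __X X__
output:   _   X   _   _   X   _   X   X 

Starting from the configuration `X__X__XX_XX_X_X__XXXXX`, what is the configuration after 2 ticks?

X__X__XX_XX_X_X__X_XXX

_XX_XX__X__X_X_XX_XXXX
X__X__XX_XX_X_X__X_XXX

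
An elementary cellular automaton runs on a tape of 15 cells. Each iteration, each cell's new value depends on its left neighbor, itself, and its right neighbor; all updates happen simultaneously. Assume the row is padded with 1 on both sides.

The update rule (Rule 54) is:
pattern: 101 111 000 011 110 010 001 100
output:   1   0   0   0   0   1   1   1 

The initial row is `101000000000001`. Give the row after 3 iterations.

011100000000010
100010000000111
010111000001000

010111000001000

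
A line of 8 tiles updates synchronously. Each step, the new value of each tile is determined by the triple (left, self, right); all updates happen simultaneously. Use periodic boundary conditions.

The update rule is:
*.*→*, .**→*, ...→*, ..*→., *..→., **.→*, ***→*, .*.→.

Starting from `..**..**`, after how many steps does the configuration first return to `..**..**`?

1

..**..**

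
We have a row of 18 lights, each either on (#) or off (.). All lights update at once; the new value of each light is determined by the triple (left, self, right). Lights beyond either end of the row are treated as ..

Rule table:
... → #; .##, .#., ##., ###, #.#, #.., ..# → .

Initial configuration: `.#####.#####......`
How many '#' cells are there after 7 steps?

.............#####
############......
.............#####  (repeats step 1; period 2)
step 7: .............#####
count of #: 5

5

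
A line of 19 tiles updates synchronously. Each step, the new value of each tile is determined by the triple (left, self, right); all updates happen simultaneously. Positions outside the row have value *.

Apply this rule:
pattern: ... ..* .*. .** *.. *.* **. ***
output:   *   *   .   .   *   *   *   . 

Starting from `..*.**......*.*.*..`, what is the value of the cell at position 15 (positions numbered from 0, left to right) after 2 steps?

step 1: **.*.*******.*.*.**
step 2: .**.*......**.*.*..
position 15 holds .

.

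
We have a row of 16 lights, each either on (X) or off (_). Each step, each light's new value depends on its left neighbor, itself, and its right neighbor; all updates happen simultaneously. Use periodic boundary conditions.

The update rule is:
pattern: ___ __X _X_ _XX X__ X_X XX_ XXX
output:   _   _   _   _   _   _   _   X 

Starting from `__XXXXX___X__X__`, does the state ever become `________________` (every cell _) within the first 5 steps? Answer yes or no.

yes

step 1: ___XXX__________
step 2: ____X___________
step 3: ________________
all cells are _ at step 3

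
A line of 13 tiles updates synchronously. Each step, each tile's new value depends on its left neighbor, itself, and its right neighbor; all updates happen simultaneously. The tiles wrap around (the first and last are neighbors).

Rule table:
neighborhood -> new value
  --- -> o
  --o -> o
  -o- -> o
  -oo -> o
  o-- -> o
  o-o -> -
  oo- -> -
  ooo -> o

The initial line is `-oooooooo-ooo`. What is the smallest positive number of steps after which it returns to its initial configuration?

-ooooooo--oo-
ooooooo-ooo-o
oooooo--oo--o
ooooo-ooo-ooo
oooo--oo--ooo
ooo-ooo-ooooo
oo--oo--ooooo
o-ooo-ooooooo
--oo--ooooooo
ooo-oooooooo-
oo--ooooooo--
o-oooooooo-oo
--ooooooo--oo
oooooooo-ooo-
ooooooo--oo--
oooooo-ooo-oo
ooooo--oo--oo
oooo-ooo-oooo
ooo--oo--oooo
oo-ooo-oooooo
o--oo--oooooo
-ooo-oooooooo
-oo--ooooooo-
oo-oooooooo-o
o--ooooooo--o
-oooooooo-ooo

26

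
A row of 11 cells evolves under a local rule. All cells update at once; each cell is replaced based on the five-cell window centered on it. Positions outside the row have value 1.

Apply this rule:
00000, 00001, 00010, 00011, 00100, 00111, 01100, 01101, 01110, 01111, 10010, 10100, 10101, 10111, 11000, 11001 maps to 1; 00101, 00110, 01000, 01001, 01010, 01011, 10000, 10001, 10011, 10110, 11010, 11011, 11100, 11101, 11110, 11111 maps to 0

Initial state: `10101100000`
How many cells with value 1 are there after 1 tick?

6

00100110111
count of 1: 6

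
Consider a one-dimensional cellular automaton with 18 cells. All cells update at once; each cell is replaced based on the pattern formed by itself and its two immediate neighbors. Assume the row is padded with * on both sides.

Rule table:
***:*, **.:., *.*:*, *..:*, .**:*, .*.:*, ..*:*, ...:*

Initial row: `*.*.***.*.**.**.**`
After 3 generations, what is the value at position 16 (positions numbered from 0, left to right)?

*

.*****.****.**.***
*****.****.**.****
****.****.**.*****
position 16 holds *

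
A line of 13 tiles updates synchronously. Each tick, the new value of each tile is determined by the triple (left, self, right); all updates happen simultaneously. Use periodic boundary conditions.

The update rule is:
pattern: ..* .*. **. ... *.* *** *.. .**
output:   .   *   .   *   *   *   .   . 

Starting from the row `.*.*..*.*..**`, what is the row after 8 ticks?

tick 1: ****..***....
tick 2: .**....*..**.
tick 3: ....**.*.....
tick 4: ***...**.****
tick 5: **..*...*.***
tick 6: *...*.*.**.**
tick 7: ..*.****..*.*
tick 8: ..**.**...***

..**.**...***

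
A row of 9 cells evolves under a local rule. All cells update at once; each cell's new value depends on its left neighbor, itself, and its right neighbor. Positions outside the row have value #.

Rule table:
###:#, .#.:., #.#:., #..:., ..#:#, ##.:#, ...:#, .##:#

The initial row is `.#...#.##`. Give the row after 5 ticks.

.####.###

tick 1: ...##..##
tick 2: .####.###
tick 3: .####.###  (fixed point — unchanged through tick 5)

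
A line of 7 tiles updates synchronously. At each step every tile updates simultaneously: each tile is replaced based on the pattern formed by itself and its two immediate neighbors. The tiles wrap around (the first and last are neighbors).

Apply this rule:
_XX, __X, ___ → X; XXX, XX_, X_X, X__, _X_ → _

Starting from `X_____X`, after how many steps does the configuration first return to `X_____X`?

14

step 1: __XXXXX
step 2: _XX____
step 3: XX__XXX
step 4: ___XX__
step 5: XXXX__X
step 6: _____XX
step 7: _XXXXX_
step 8: XX_____
step 9: X__XXXX
step 10: __XX___
step 11: XXX__XX
step 12: ____XX_
step 13: XXXXX__
step 14: X_____X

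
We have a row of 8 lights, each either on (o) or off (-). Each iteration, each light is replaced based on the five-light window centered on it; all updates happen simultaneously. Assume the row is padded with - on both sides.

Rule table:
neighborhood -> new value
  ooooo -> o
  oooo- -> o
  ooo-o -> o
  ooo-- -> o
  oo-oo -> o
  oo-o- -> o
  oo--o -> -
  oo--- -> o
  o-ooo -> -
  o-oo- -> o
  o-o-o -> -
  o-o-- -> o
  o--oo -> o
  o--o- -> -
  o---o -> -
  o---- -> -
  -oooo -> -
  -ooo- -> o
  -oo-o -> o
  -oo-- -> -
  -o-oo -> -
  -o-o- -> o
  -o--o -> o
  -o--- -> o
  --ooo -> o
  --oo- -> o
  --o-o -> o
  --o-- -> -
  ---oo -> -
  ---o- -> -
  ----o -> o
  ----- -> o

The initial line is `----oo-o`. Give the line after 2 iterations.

ooo-oooo
oooo--oo

oooo--oo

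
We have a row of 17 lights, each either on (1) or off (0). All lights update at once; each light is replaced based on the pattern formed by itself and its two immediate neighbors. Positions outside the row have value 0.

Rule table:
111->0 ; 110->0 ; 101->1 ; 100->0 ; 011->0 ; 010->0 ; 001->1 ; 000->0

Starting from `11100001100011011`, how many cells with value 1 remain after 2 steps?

3

00000010000100100
00000100001001000
count of 1: 3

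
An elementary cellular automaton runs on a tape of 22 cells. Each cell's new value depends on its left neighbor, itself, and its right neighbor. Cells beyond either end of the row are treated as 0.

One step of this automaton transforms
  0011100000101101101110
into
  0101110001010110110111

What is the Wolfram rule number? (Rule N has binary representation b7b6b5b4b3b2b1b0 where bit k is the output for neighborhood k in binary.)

242

position 3: 111 → 1  (bit 7 = 1)
position 4: 110 → 1  (bit 6 = 1)
position 11: 101 → 1  (bit 5 = 1)
position 5: 100 → 1  (bit 4 = 1)
position 2: 011 → 0  (bit 3 = 0)
position 10: 010 → 0  (bit 2 = 0)
position 1: 001 → 1  (bit 1 = 1)
position 0: 000 → 0  (bit 0 = 0)
bits b7..b0 = 11110010 = 242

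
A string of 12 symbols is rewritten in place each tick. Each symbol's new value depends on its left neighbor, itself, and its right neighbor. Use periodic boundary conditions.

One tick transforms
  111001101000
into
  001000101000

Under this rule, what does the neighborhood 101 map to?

0

At position 7 the neighborhood is 101; the next row has 0 there.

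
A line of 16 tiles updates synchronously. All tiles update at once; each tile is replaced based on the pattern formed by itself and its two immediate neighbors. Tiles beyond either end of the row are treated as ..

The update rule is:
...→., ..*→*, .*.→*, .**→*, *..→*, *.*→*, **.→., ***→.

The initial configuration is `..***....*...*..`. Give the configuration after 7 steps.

*...***.**.***..

.**..*..***.***.
**.******..**..*
*.**.....***.***
***.*...**..**..
*..***.**.***.*.
****..**.**..***
*...***.**.***..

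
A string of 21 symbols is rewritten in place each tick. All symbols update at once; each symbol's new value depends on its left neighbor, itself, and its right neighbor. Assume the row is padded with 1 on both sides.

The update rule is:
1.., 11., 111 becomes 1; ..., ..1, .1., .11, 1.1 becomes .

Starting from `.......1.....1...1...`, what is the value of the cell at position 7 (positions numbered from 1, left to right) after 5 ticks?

1.......1.....1...1..
11.......1.....1...1.
111.......1.....1....
1111.......1.....1...
11111.......1.....1..
position 7 holds .

.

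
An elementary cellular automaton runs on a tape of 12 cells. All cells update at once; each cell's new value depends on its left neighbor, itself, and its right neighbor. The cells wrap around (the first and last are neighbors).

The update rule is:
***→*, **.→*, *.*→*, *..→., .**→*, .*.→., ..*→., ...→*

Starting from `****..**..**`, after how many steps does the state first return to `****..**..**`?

1

step 1: ****..**..**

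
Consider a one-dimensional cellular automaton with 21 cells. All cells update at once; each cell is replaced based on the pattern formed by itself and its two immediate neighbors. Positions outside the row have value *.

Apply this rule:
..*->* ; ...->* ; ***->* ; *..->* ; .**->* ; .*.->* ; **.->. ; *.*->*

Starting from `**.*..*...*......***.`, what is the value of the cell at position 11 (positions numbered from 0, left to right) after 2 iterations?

*.*****************.*
.*****************.**
position 11 holds *

*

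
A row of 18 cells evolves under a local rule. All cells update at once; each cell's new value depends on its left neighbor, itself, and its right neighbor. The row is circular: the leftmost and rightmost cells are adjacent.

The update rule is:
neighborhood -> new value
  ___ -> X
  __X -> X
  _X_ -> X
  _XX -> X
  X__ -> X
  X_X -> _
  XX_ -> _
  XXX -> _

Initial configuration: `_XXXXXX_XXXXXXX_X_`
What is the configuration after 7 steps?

_XXXX_____________

XX______X_______XX
__XXXXXXXXXXXXXXX_
XXX______________X
___XXXXXXXXXXXXXXX
XXXX______________
X___XXXXXXXXXXXXXX
_XXXX_____________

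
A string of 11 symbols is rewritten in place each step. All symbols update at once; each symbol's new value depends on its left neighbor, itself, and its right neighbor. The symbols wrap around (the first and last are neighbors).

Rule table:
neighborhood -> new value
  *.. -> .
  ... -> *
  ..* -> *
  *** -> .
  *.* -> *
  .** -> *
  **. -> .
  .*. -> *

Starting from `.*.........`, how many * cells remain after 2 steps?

step 1: **.********
step 2: ..**.......
count of *: 2

2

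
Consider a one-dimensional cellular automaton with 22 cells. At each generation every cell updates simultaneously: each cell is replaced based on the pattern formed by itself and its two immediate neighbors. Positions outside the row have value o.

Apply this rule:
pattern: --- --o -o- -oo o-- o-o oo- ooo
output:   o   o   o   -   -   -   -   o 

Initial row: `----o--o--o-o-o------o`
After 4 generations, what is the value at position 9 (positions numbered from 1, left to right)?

-oooo-oo-oo-o-o-ooooo-
--oo--------o-o--ooo--
-o---oooooooo-o-o-o--o
-o-oo-oooooo--o-o-o-o-
position 9 holds o

o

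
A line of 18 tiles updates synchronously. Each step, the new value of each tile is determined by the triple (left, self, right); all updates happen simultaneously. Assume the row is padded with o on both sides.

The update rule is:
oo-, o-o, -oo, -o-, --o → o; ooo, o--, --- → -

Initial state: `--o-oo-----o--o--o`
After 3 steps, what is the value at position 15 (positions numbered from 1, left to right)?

-ooooo----oo-oo-oo
oo---o---oooooooo-
-o--oo--oo------oo
position 15 holds -

-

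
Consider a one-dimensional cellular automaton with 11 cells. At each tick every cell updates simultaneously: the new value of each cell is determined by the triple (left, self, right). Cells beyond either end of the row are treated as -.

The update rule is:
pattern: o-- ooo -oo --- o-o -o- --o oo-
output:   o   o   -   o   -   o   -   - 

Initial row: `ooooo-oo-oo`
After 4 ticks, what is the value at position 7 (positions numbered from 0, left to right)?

tick 1: -ooo-------
tick 2: --o-ooooooo
tick 3: o-o--ooooo-
tick 4: o-oo--ooo-o
position 7 holds o

o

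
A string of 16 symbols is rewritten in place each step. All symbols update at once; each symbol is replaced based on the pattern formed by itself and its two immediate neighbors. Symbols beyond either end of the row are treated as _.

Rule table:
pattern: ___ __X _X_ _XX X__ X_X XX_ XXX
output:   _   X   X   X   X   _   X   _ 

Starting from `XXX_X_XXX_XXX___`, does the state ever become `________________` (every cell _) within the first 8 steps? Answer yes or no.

X_X_X_X_X_X_XX__
X_X_X_X_X_X_XXX_
X_X_X_X_X_X_X_XX
X_X_X_X_X_X_X_XX  (fixed point — unchanged through step 8)
step 8 is X_X_X_X_X_X_X_XX, still not uniform _

no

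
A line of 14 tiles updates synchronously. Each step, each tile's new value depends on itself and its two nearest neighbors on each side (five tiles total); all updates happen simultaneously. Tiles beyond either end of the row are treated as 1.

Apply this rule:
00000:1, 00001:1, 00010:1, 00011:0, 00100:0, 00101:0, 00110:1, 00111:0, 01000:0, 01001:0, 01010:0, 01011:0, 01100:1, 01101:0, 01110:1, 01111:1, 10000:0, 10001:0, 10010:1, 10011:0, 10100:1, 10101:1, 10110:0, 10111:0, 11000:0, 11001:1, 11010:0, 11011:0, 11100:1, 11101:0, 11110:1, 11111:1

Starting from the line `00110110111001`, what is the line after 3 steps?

11000011100100

10100000011100
00100111001110
11000011100100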